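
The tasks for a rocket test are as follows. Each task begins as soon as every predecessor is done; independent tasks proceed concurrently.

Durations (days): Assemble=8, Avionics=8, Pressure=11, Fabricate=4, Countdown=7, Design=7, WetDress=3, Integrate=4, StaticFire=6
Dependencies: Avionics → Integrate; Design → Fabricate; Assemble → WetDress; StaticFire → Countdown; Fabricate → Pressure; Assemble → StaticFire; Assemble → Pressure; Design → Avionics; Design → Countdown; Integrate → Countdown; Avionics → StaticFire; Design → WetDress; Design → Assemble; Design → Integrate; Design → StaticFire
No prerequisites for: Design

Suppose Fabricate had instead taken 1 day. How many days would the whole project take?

28

Actual critical path: Design→Avionics→StaticFire→Countdown = 7+8+6+7 = 28 ⇒ 28 days.
Fabricate is off the critical path — its longest chain is 22 days, giving 6 of slack.
The critical path is still Design→Avionics→StaticFire→Countdown; finish is now 28 days.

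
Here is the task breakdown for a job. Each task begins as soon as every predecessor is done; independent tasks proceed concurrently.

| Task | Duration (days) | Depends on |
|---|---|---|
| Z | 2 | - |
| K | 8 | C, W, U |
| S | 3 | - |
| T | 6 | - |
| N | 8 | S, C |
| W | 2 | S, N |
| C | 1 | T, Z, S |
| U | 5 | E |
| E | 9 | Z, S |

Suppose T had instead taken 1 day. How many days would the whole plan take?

As given, the longest chain is T→C→N→W→K = 6+1+8+2+8 = 25, so the finish is 25 days.
T is on the critical path; changing it to 1 makes that path 20 days.
New critical path: S→E→U→K = 3+9+5+8 = 25 ⇒ 25 days.

25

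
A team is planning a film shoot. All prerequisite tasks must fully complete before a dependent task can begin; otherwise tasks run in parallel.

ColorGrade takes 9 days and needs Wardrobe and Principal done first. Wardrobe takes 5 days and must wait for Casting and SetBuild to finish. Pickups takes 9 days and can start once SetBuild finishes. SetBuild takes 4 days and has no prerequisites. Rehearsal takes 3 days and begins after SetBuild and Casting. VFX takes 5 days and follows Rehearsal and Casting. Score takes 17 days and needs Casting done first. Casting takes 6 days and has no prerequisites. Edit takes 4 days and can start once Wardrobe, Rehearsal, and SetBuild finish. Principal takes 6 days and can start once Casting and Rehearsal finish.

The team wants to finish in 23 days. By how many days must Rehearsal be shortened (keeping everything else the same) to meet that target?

1

Current finish: 24 days; target: 23.
Rehearsal is on every critical path, so each day cut from Rehearsal cuts the finish by one (this holds down to a finish of 23).
Need 24 − 23 = 1 day off Rehearsal → Rehearsal becomes 2 days, finish becomes 23.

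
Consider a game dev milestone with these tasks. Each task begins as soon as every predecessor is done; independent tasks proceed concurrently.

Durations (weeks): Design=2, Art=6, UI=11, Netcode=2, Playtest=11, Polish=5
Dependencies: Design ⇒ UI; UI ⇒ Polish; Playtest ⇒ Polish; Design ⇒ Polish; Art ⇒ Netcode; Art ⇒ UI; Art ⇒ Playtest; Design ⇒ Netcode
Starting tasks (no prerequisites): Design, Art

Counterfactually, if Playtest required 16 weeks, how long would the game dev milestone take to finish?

27

Actual critical path: Art→Playtest→Polish = 6+11+5 = 22 ⇒ 22 weeks.
Since Playtest is critical, the +5 change carries straight to that chain (now 27 weeks).
That remains the longest chain; total 27 weeks.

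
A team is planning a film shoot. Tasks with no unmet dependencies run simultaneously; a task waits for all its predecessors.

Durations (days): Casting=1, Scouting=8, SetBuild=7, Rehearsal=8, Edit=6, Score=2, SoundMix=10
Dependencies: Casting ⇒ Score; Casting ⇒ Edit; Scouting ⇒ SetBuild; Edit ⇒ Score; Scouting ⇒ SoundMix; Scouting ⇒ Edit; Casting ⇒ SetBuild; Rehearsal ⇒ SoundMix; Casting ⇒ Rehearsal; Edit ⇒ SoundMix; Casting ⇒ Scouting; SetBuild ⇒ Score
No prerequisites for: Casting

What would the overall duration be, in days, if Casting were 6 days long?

30

Actual critical path: Casting→Scouting→Edit→SoundMix = 1+8+6+10 = 25 ⇒ 25 days.
Since Casting is critical, the +5 change carries straight to that chain (now 30 days).
The critical path is still Casting→Scouting→Edit→SoundMix; finish is now 30 days.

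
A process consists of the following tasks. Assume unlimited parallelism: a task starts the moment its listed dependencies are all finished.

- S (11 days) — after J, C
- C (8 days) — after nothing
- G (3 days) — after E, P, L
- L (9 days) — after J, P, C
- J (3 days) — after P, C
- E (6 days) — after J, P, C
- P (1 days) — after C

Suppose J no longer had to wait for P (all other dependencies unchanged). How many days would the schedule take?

23

Original critical path: C→P→J→L→G = 8+1+3+9+3 = 24 ⇒ 24 days.
Without P→J, J's earliest start moves from 9 to 8.
New critical path: C→J→L→G = 8+3+9+3 = 23 ⇒ 23 days.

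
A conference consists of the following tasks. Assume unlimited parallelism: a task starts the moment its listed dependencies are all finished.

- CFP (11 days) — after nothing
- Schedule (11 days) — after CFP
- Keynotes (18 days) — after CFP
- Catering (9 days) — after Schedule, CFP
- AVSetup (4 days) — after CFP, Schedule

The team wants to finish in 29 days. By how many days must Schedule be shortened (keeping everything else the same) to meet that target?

2

Current finish: 31 days; target: 29.
Schedule is on every critical path, so each day cut from Schedule cuts the finish by one (this holds down to a finish of 29).
Need 31 − 29 = 2 days off Schedule → Schedule becomes 9 days, finish becomes 29.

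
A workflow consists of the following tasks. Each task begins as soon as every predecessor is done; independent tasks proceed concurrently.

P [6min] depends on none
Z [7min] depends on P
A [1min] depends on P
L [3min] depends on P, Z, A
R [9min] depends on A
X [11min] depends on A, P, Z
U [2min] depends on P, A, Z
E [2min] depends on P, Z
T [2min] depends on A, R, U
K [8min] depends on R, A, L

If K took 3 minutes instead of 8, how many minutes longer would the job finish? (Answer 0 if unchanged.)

0

As given, the longest chain is P→Z→L→K = 6+7+3+8 = 24, so the finish is 24 minutes.
K lies on that path, so at 3 minutes the path becomes 19 minutes.
Now P→Z→X = 6+7+11 = 24 is longest, so the finish becomes 24 minutes.
Change in finish: 24 − 24 = +0 minutes.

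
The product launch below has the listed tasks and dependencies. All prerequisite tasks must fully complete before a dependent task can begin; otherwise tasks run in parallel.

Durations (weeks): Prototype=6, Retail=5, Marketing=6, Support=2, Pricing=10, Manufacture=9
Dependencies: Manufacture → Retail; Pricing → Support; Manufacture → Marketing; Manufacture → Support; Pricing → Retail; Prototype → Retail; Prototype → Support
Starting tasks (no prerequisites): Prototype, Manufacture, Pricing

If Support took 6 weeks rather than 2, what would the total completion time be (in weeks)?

Critical path before the change: Manufacture→Marketing = 9+6 = 15 giving 15 weeks.
Support is off the critical path — its longest chain is 12 weeks, giving 3 of slack.
The binding chain switches to Pricing→Support = 10+6 = 16; finish 16 weeks.

16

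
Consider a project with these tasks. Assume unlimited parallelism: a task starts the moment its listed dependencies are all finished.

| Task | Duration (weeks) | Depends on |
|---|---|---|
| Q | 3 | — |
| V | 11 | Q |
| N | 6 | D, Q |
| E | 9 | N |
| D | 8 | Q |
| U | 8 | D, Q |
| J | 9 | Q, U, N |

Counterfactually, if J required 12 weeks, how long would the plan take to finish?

As given, the longest chain is Q→D→U→J = 3+8+8+9 = 28, so the finish is 28 weeks.
Since J is critical, the +3 change carries straight to that chain (now 31 weeks).
The critical path is still Q→D→U→J; finish is now 31 weeks.

31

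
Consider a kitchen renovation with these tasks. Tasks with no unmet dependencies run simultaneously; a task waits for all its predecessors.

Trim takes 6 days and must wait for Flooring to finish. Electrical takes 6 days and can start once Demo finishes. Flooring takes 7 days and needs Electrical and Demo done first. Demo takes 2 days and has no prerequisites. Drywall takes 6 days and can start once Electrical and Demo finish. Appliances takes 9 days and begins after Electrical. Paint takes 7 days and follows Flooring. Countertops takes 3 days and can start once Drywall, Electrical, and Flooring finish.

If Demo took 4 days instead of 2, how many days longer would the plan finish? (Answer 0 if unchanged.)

Critical path before the change: Demo→Electrical→Flooring→Paint = 2+6+7+7 = 22 giving 22 days.
Since Demo is critical, the +2 change carries straight to that chain (now 24 days).
No other chain overtakes it, so the finish is 24 days.
Change in finish: 24 − 22 = +2 days.

2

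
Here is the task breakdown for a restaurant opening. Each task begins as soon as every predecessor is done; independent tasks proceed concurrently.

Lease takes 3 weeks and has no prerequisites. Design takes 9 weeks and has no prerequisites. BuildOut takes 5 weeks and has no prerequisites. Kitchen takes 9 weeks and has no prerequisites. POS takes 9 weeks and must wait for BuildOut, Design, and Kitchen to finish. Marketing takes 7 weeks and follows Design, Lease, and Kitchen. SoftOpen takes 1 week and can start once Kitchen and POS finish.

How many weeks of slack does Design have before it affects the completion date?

Critical path: Design→POS→SoftOpen = 9+9+1 = 19, so the finish is 19 weeks.
Longest path through Design: 19 weeks (earliest finish 9, latest finish 9).
Slack of Design = 0 − 0 = 0 weeks.

0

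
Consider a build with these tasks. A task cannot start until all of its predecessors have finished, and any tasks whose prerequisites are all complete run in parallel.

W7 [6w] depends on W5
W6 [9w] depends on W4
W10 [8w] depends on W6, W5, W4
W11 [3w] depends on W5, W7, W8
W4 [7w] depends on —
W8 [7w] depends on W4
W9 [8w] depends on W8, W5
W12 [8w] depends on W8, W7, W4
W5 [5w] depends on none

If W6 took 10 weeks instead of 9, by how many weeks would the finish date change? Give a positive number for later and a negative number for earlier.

Critical path before the change: W4→W6→W10 = 7+9+8 = 24 giving 24 weeks.
W6 lies on that path, so at 10 weeks the path becomes 25 weeks.
That remains the longest chain; total 25 weeks.
Change in finish: 25 − 24 = +1 weeks.

1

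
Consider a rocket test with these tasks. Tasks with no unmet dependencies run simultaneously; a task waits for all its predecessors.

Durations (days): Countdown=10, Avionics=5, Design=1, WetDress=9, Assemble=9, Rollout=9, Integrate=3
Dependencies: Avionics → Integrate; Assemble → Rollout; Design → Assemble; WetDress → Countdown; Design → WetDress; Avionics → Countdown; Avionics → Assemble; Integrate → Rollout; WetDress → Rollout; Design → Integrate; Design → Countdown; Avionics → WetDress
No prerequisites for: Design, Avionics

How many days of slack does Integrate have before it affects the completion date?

Avionics→WetDress→Countdown = 5+9+10 = 24 sets the makespan at 24 days.
The longest chain containing Integrate totals 17 days.
Float = 24 − 17 = 7.

7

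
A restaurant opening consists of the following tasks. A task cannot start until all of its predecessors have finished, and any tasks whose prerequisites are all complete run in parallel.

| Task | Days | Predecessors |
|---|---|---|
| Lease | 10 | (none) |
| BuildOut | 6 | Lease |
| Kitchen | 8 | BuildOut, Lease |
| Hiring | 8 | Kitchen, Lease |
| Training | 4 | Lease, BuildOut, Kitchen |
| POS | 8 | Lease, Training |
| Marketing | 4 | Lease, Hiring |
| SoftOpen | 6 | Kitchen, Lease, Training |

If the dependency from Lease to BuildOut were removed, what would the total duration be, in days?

Original critical path: Lease→BuildOut→Kitchen→Hiring→Marketing = 10+6+8+8+4 = 36 ⇒ 36 days.
Without Lease→BuildOut, BuildOut's earliest start moves from 10 to 0.
After: Lease→Kitchen→Hiring→Marketing = 10+8+8+4 = 30 → 30 days.

30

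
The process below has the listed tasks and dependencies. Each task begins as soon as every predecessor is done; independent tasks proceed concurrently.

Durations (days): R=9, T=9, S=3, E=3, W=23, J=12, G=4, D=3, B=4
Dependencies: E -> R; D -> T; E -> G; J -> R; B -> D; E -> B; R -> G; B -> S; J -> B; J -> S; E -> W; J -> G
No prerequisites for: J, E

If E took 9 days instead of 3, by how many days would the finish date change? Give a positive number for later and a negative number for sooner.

Actual critical path: J→B→D→T = 12+4+3+9 = 28 ⇒ 28 days.
E has 2 days of float (longest path through it is 26).
Now E→W = 9+23 = 32 is longest, so the finish becomes 32 days.
Change in finish: 32 − 28 = +4 days.

4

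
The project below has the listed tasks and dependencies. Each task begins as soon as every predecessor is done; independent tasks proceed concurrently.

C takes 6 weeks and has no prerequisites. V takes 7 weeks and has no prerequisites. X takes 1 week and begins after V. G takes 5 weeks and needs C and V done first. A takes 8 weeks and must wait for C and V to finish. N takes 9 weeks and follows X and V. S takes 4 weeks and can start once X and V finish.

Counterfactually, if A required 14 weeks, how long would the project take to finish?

Baseline: V→X→N = 7+1+9 = 17 → 17 weeks.
A has 2 weeks of float (longest path through it is 15).
New critical path: V→A = 7+14 = 21 ⇒ 21 weeks.

21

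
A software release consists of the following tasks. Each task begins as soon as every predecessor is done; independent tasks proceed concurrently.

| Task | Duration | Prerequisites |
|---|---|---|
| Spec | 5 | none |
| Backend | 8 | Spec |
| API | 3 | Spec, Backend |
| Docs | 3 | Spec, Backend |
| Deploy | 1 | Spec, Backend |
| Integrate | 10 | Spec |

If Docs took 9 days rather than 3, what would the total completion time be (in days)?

Actual critical path: Spec→Backend→Docs = 5+8+3 = 16 ⇒ 16 days.
Docs is on the critical path; changing it to 9 makes that path 22 days.
The critical path is still Spec→Backend→Docs; finish is now 22 days.

22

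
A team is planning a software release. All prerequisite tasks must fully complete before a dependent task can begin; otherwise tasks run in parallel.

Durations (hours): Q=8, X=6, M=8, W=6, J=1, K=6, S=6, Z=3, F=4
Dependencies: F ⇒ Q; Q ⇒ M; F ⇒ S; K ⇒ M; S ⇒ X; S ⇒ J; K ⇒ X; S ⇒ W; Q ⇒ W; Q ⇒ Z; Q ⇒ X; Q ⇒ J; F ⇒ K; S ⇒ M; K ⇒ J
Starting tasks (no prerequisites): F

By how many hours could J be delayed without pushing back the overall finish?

7

The longest chain is F→Q→M = 4+8+8 = 20; overall finish 20 hours.
J finishes as early as 13 and must finish by 20.
Float = 20 − 13 = 7.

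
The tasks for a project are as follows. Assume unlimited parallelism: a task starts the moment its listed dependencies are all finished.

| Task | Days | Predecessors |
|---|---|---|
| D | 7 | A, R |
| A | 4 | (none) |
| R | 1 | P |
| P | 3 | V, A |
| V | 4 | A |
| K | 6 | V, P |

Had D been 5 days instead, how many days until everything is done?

The binding path is A→V→P→R→D = 4+4+3+1+7 = 19; finish at 19 days.
D lies on that path, so at 5 days the path becomes 17 days.
New critical path: A→V→P→K = 4+4+3+6 = 17 ⇒ 17 days.

17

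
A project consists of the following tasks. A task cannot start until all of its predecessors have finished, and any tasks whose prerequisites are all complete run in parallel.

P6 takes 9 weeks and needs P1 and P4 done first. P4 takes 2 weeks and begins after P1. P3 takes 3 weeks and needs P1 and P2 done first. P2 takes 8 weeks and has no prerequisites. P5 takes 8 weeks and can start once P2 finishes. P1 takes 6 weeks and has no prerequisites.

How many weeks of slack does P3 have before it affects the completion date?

6

P1→P4→P6 = 6+2+9 = 17 sets the makespan at 17 weeks.
P3 finishes as early as 11 and must finish by 17.
Slack of P3 = 14 − 8 = 6 weeks.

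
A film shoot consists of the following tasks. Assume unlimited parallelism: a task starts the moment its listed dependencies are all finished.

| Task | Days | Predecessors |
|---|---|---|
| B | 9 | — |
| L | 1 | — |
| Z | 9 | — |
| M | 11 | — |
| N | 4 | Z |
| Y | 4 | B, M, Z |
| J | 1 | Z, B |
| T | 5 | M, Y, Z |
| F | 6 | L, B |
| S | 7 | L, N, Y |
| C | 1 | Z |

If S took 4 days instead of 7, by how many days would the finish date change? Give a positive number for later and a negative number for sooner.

-2

Actual critical path: M→Y→S = 11+4+7 = 22 ⇒ 22 days.
S lies on that path, so at 4 days the path becomes 19 days.
The binding chain switches to M→Y→T = 11+4+5 = 20; finish 20 days.
Change in finish: 20 − 22 = -2 days.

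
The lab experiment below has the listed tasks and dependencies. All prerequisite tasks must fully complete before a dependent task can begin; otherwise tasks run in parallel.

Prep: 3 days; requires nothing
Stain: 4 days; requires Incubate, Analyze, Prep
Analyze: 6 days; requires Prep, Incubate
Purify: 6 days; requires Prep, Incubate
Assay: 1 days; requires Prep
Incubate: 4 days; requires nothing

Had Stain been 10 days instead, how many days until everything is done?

Actual critical path: Incubate→Analyze→Stain = 4+6+4 = 14 ⇒ 14 days.
Since Stain is critical, the +6 change carries straight to that chain (now 20 days).
The critical path is still Incubate→Analyze→Stain; finish is now 20 days.

20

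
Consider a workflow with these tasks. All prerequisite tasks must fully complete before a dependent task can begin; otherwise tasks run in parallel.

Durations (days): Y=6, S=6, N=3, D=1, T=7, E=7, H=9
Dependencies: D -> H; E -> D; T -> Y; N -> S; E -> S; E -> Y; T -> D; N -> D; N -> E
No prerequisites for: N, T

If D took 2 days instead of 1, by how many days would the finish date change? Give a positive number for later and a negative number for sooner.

The binding path is N→E→D→H = 3+7+1+9 = 20; finish at 20 days.
D lies on that path, so at 2 days the path becomes 21 days.
That remains the longest chain; total 21 days.
Change in finish: 21 − 20 = +1 days.

1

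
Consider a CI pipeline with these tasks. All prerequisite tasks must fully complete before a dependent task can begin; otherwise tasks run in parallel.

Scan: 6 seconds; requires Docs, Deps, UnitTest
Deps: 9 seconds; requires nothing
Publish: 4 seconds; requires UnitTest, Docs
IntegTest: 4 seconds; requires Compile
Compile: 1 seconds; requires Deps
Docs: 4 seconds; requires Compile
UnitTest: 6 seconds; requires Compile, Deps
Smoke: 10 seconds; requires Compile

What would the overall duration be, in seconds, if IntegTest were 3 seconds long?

Actual critical path: Deps→Compile→UnitTest→Scan = 9+1+6+6 = 22 ⇒ 22 seconds.
The longest path through IntegTest is only 14 seconds, so IntegTest has float 8.
That remains the longest chain; total 22 seconds.

22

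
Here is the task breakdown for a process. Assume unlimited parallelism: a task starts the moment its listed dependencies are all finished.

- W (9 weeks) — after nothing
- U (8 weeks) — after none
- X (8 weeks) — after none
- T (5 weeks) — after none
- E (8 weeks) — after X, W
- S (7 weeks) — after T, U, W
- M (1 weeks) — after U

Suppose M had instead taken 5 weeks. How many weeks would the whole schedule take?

17

Baseline: W→E = 9+8 = 17 → 17 weeks.
The longest path through M is only 9 weeks, so M has float 8.
No other chain overtakes it, so the finish is 17 weeks.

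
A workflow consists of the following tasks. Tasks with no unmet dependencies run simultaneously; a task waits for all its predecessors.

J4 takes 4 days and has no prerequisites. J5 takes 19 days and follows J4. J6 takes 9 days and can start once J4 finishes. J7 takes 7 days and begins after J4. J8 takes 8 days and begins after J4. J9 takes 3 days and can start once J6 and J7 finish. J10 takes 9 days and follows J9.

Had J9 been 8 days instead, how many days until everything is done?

Critical path before the change: J4→J6→J9→J10 = 4+9+3+9 = 25 giving 25 days.
J9 lies on that path, so at 8 days the path becomes 30 days.
No other chain overtakes it, so the finish is 30 days.

30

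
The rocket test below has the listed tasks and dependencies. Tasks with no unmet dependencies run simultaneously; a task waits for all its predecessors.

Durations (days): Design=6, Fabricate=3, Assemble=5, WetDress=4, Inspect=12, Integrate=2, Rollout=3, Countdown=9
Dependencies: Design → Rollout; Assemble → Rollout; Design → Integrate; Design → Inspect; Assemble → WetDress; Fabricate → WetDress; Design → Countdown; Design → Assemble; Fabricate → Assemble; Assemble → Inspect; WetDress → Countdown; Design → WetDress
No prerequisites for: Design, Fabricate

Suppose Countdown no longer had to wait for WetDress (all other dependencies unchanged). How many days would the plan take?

23

Original critical path: Design→Assemble→WetDress→Countdown = 6+5+4+9 = 24 ⇒ 24 days.
Without WetDress→Countdown, Countdown's earliest start moves from 15 to 6.
The longest chain is now Design→Assemble→Inspect = 6+5+12 = 23, so the plan takes 23 days.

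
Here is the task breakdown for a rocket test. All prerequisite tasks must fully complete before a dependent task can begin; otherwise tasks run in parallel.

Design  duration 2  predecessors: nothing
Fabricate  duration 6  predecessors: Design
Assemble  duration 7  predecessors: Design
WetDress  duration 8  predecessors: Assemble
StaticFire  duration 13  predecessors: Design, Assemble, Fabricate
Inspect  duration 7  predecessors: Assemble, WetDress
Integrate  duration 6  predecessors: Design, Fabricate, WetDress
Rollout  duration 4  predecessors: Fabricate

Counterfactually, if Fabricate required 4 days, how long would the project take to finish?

24

Critical path before the change: Design→Assemble→WetDress→Inspect = 2+7+8+7 = 24 giving 24 days.
Fabricate is off the critical path — its longest chain is 21 days, giving 3 of slack.
No other chain overtakes it, so the finish is 24 days.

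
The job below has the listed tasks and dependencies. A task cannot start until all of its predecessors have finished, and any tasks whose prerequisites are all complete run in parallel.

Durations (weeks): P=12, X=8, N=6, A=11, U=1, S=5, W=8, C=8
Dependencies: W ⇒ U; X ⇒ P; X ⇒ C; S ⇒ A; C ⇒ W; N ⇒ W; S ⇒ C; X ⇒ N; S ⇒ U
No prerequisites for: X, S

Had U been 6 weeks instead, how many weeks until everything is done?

30

Actual critical path: X→C→W→U = 8+8+8+1 = 25 ⇒ 25 weeks.
U is on the critical path; changing it to 6 makes that path 30 weeks.
The critical path is still X→C→W→U; finish is now 30 weeks.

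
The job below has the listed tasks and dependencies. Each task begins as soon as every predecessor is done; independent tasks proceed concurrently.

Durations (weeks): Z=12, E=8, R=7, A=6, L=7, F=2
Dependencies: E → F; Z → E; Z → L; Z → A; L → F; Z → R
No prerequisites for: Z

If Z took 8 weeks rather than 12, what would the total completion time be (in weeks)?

The binding path is Z→E→F = 12+8+2 = 22; finish at 22 weeks.
Since Z is critical, the -4 change carries straight to that chain (now 18 weeks).
That remains the longest chain; total 18 weeks.

18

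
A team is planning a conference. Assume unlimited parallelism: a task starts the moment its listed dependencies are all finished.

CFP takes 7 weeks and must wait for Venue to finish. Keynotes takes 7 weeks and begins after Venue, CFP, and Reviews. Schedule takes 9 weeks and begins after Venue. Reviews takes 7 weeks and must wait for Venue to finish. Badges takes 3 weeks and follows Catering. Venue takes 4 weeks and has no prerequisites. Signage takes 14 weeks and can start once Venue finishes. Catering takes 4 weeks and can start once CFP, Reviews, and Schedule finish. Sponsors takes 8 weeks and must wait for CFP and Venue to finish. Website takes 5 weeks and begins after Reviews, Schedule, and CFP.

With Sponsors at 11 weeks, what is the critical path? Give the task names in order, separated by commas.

As given, the longest chain is Venue→Schedule→Catering→Badges = 4+9+4+3 = 20, so the finish is 20 weeks.
Sponsors has 1 week of float (longest path through it is 19).
The binding chain switches to Venue→CFP→Sponsors = 4+7+11 = 22; finish 22 weeks.

Venue, CFP, Sponsors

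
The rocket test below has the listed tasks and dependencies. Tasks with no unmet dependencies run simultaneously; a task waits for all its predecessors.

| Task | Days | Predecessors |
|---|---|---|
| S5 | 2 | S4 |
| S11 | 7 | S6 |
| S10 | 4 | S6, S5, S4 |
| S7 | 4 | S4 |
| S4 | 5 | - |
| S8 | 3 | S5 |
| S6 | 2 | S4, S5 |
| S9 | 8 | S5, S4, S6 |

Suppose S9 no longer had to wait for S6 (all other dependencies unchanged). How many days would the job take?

With the dependency in place, S4→S5→S6→S9 = 5+2+2+8 = 17 sets the finish at 17 days.
Without S6→S9, S9's earliest start moves from 9 to 7.
New critical path: S4→S5→S6→S11 = 5+2+2+7 = 16 ⇒ 16 days.

16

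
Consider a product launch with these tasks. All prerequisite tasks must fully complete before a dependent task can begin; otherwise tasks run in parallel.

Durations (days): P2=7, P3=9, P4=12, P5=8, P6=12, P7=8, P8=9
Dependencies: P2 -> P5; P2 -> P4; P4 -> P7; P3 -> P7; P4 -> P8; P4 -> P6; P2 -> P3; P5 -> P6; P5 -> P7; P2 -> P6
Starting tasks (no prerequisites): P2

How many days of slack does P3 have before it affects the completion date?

7

The longest chain is P2→P4→P6 = 7+12+12 = 31; overall finish 31 days.
The longest chain containing P3 totals 24 days.
Float = 31 − 24 = 7.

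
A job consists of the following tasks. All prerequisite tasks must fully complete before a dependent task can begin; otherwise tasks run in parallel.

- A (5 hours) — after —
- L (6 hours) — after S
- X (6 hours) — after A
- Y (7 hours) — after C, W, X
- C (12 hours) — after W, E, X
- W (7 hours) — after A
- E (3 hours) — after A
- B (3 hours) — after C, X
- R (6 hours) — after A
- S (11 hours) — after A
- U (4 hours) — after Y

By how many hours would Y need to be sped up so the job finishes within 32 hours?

Current finish: 35 hours; target: 32.
Y is on every critical path, so each hour cut from Y cuts the finish by one (this holds down to a finish of 29).
Need 35 − 32 = 3 hours off Y → Y becomes 4 hours, finish becomes 32.

3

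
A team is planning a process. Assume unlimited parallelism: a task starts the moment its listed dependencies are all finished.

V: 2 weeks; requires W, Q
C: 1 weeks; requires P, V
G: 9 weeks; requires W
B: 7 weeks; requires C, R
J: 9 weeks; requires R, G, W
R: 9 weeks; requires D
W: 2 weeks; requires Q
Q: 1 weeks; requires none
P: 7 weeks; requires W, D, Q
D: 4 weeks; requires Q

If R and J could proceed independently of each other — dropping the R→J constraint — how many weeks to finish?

21

Before: longest chain Q→D→R→J = 1+4+9+9 = 23, finish 23.
Without R→J, J's earliest start moves from 14 to 12.
After: Q→D→R→B = 1+4+9+7 = 21 → 21 weeks.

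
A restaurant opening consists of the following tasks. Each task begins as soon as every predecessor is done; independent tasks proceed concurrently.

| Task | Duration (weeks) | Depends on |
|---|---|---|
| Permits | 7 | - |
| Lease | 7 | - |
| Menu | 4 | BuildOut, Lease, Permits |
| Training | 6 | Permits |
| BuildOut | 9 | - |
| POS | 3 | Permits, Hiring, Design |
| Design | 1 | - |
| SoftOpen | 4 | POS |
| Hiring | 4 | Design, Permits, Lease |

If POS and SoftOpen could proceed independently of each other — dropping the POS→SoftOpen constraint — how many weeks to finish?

14

Before: longest chain Lease→Hiring→POS→SoftOpen = 7+4+3+4 = 18, finish 18.
Without POS→SoftOpen, SoftOpen's earliest start moves from 14 to 0.
The longest chain is now Lease→Hiring→POS = 7+4+3 = 14, so the restaurant opening takes 14 weeks.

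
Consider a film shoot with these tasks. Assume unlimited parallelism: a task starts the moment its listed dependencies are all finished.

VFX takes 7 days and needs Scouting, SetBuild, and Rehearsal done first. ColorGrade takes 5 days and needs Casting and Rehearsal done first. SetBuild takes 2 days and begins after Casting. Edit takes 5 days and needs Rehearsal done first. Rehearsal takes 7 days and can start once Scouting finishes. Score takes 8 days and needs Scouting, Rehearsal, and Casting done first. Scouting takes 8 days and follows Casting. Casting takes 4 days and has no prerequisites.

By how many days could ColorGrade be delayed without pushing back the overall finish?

The longest chain is Casting→Scouting→Rehearsal→Score = 4+8+7+8 = 27; overall finish 27 days.
Longest path through ColorGrade: 24 days (earliest finish 24, latest finish 27).
Slack of ColorGrade = 22 − 19 = 3 days.

3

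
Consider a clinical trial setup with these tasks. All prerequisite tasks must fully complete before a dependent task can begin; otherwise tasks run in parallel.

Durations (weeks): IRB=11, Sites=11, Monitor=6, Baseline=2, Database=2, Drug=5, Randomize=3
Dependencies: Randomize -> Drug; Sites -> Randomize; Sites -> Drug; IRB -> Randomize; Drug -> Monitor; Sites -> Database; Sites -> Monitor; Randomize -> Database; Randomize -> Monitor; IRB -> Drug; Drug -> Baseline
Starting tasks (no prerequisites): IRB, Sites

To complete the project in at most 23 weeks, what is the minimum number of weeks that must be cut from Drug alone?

2

Current finish: 25 weeks; target: 23.
Drug is on every critical path, so each week cut from Drug cuts the finish by one (this holds down to a finish of 21).
Need 25 − 23 = 2 weeks off Drug → Drug becomes 3 weeks, finish becomes 23.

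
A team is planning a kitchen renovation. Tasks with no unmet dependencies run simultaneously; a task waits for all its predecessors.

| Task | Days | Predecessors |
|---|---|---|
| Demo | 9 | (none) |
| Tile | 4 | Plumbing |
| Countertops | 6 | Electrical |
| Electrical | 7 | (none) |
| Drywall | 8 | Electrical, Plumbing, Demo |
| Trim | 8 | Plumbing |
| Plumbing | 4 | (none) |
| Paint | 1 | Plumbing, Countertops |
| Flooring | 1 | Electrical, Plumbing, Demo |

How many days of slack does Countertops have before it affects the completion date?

3

Demo→Drywall = 9+8 = 17 sets the makespan at 17 days.
Countertops finishes as early as 13 and must finish by 16.
So Countertops can slip 16 − 13 = 3 days.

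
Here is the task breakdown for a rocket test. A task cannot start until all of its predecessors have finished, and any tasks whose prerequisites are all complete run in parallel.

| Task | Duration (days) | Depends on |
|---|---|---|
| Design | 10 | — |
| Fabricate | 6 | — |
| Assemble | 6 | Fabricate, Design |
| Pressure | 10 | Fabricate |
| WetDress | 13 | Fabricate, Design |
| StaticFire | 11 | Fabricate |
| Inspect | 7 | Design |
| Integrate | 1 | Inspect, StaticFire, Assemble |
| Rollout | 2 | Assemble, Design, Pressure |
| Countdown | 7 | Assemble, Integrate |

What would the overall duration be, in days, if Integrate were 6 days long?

30

Critical path before the change: Design→Inspect→Integrate→Countdown = 10+7+1+7 = 25 giving 25 days.
Integrate lies on that path, so at 6 days the path becomes 30 days.
No other chain overtakes it, so the finish is 30 days.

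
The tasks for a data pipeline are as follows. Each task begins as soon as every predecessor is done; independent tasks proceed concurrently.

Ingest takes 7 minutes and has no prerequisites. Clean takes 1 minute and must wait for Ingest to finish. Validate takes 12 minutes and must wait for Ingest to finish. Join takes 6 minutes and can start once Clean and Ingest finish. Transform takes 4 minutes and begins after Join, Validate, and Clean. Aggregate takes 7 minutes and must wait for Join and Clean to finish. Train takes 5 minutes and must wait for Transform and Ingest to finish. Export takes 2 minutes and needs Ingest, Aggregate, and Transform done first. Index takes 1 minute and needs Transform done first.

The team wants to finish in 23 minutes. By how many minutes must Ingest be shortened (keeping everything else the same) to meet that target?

5

Current finish: 28 minutes; target: 23.
Ingest is on every critical path, so each minute cut from Ingest cuts the finish by one (this holds down to a finish of 22).
Need 28 − 23 = 5 minutes off Ingest → Ingest becomes 2 minutes, finish becomes 23.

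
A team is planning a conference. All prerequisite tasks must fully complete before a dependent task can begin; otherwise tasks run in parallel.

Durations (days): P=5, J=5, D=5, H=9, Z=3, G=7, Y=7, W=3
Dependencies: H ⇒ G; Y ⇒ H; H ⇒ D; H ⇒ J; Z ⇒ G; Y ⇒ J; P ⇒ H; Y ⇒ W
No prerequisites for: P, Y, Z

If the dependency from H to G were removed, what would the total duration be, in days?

With the dependency in place, Y→H→G = 7+9+7 = 23 sets the finish at 23 days.
Without H→G, G's earliest start moves from 16 to 3.
The longest chain is now Y→H→J = 7+9+5 = 21, so the conference takes 21 days.

21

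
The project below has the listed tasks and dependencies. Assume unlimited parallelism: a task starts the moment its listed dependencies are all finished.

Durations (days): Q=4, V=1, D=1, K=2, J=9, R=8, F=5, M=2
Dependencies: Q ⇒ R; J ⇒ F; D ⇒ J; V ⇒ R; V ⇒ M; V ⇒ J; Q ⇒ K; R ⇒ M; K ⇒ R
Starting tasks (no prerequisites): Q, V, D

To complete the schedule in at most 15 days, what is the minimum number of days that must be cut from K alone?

Current finish: 16 days; target: 15.
K is on every critical path, so each day cut from K cuts the finish by one (this holds down to a finish of 15).
Need 16 − 15 = 1 day off K → K becomes 1 day, finish becomes 15.

1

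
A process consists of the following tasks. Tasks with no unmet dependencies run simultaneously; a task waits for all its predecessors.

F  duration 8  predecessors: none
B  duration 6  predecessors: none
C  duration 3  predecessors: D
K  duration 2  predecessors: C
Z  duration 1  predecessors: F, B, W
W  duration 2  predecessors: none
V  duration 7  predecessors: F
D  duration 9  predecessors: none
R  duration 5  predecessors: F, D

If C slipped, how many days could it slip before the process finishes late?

1

F→V = 8+7 = 15 sets the makespan at 15 days.
C finishes as early as 12 and must finish by 13.
Float = 15 − 14 = 1.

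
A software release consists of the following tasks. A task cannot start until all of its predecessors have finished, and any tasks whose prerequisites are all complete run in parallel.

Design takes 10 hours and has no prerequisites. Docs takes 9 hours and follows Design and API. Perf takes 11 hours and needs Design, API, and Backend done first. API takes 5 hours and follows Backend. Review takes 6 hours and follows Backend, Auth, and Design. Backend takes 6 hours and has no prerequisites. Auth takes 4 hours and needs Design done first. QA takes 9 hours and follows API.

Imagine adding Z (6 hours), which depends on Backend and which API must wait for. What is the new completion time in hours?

28

Originally the schedule takes 22 hours.
With Z inserted, API now waits for max(Backend, Z).
New critical path: Backend→Z→API→Perf = 6+6+5+11 = 28 ⇒ 28 hours.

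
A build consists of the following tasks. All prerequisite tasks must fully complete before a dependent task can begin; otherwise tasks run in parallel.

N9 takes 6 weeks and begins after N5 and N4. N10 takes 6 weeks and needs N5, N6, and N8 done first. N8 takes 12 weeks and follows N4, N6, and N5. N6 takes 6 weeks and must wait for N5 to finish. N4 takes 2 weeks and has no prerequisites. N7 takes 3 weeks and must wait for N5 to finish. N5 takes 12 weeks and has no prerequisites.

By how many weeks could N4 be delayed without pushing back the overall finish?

N5→N6→N8→N10 = 12+6+12+6 = 36 sets the makespan at 36 weeks.
Longest path through N4: 20 weeks (earliest finish 2, latest finish 18).
Slack of N4 = 16 − 0 = 16 weeks.

16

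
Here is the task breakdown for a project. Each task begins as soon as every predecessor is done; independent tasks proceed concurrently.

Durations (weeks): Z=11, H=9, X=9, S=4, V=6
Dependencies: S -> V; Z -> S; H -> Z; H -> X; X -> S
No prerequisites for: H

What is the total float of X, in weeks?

The longest chain is H→Z→S→V = 9+11+4+6 = 30; overall finish 30 weeks.
The longest chain containing X totals 28 weeks.
Float = 30 − 28 = 2.

2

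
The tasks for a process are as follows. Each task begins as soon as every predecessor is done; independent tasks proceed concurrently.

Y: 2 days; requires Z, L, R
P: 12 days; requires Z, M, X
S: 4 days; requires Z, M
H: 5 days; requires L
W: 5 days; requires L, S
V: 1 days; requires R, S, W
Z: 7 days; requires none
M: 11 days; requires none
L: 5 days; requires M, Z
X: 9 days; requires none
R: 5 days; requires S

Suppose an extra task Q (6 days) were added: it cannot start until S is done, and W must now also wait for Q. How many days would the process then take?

27

Originally the process takes 23 days.
With Q inserted, W now waits for max(L, S, Q).
New critical path: M→S→Q→W→V = 11+4+6+5+1 = 27 ⇒ 27 days.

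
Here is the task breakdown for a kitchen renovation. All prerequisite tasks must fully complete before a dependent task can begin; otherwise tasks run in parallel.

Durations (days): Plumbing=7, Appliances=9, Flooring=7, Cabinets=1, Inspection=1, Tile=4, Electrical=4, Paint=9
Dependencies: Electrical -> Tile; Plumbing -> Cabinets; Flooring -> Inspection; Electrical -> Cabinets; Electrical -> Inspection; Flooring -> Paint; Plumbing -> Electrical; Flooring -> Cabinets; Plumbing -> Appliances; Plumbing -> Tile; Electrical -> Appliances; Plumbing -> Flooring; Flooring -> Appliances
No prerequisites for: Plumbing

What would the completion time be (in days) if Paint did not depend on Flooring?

23

With the dependency in place, Plumbing→Flooring→Paint = 7+7+9 = 23 sets the finish at 23 days.
Without Flooring→Paint, Paint's earliest start moves from 14 to 0.
The longest chain is now Plumbing→Flooring→Appliances = 7+7+9 = 23, so the kitchen renovation takes 23 days.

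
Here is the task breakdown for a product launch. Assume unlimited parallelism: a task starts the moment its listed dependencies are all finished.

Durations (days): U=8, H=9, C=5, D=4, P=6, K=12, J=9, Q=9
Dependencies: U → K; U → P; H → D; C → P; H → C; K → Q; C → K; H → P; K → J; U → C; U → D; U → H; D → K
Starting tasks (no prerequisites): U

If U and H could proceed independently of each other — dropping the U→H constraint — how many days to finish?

Before: longest chain U→H→C→K→J = 8+9+5+12+9 = 43, finish 43.
Without U→H, H's earliest start moves from 8 to 0.
New critical path: H→C→K→J = 9+5+12+9 = 35 ⇒ 35 days.

35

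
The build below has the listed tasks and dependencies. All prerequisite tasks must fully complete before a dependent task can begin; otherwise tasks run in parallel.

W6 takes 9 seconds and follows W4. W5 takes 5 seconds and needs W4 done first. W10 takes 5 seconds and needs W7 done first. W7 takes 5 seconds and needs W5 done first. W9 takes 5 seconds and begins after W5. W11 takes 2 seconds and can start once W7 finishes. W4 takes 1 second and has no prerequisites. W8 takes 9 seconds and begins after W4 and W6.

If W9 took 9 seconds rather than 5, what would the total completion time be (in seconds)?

The binding path is W4→W6→W8 = 1+9+9 = 19; finish at 19 seconds.
W9 is off the critical path — its longest chain is 11 seconds, giving 8 of slack.
That remains the longest chain; total 19 seconds.

19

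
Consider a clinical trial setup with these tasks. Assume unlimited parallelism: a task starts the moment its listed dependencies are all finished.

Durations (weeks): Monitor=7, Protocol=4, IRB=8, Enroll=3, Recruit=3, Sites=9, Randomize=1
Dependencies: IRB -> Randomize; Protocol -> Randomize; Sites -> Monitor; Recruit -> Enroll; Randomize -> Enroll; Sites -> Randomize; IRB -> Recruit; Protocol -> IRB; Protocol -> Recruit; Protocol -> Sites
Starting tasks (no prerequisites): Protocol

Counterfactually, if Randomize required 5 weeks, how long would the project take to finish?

21

Actual critical path: Protocol→Sites→Monitor = 4+9+7 = 20 ⇒ 20 weeks.
Randomize has 3 weeks of float (longest path through it is 17).
New critical path: Protocol→Sites→Randomize→Enroll = 4+9+5+3 = 21 ⇒ 21 weeks.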